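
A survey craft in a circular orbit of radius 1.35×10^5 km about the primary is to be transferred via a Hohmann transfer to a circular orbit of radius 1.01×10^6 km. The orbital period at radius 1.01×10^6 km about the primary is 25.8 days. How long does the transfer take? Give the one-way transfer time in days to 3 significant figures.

From Kepler's third law T² = 4π²r³/μ at r = 1.01×10^6 km, T = 25.8 days = 25.8 × 86400 s = 2.22912×10^6 s: μ = 4π²r³/T² = 8.18572×10^6 km³/s².
The Hohmann ellipse has a_t = (r₁ + r₂)/2 = 5.725×10^5 km.
By Kepler's third law the transfer-orbit period is T = 2π√(a_t³/μ), so t = T/2 = 4.7565×10^5 s.
Converting: 4.7565×10^5 s ÷ 86400 s/day = 5.51 days.

t = 5.51 days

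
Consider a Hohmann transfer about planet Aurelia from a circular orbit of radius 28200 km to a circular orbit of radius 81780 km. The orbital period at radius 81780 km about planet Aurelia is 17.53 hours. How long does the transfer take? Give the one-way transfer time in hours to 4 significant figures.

t = 4.833 hours

From Kepler's third law T² = 4π²r³/μ at r = 81780 km, T = 17.53 hours = 17.53 × 3600 s = 63108 s: μ = 4π²r³/T² = 5.42166×10^6 km³/s².
The Hohmann ellipse has a_t = (r₁ + r₂)/2 = 54990 km.
Transfer time t = π√(a_t³/μ) = π√((54990)³ / 5.42166×10^6) = 17400 s.
Converting: 17400 s ÷ 3600 s/hour = 4.833 hours.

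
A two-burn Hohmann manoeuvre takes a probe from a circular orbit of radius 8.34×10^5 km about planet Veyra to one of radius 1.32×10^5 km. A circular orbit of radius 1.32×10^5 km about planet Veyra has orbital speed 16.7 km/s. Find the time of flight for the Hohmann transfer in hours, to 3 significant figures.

t = 48.3 hours

From the circular-orbit relation v² = μ/r at r = 1.32×10^5 km: μ = v²r = (16.7)² × 1.32×10^5 = 3.68135×10^7 km³/s².
The Hohmann ellipse has a_t = (r₁ + r₂)/2 = 4.830×10^5 km.
By Kepler's third law the transfer-orbit period is T = 2π√(a_t³/μ), so t = T/2 = 1.738×10^5 s.
Converting: 1.738×10^5 s ÷ 3600 s/hour = 48.3 hours.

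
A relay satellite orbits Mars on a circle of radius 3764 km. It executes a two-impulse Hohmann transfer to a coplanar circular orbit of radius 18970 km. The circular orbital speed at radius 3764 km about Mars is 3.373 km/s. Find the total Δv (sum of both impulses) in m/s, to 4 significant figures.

Δv = 1622 m/s

From the circular-orbit relation v² = μ/r at r = 3764 km: μ = v²r = (3.373)² × 3764 = 42823.5 km³/s².
The Hohmann ellipse has a_t = (r₁ + r₂)/2 = 11367 km.
At r₁ the circular-orbit speed is v₁ = √(μ/r₁) = 3.3730 km/s.
On the transfer ellipse at r₁, v² = μ(2/r − 1/a) gives v_p = √[μ(2/r₁ − 1/a_t)] = 4.3574 km/s.
First burn Δv₁ = |v_p − v₁| = 0.9844 km/s.
Circular speed at r₂: v₂ = √(μ/r₂) = 1.5025 km/s.
Transfer-orbit speed at r₂: v_a = √[μ(2/r₂ − 1/a_t)] = 0.86459 km/s.
Second burn Δv₂ = |v₂ − v_a| = 0.6379 km/s.
Δv = Δv₁ + Δv₂ = 0.9844 + 0.6379 = 1.622 km/s.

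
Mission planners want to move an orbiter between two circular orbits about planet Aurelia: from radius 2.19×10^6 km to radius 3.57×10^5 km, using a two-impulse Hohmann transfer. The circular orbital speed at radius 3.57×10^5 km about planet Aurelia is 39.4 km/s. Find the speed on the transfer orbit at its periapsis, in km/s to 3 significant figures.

v = 51.7 km/s

From the circular-orbit relation v² = μ/r at r = 3.57×10^5 km: μ = v²r = (39.4)² × 3.57×10^5 = 5.54193×10^8 km³/s².
Transfer-ellipse semi-major axis a_t = (r₁ + r₂)/2 = (2.190×10^6 + 3.570×10^5)/2 = 1.2735×10^6 km.
At periapsis, r = 3.570×10^5 km.
Vis-viva: v = √[μ(2/r − 1/a_t)] = √[5.54193×10^8 × (2/3.570×10^5 − 1/1.2735×10^6)] = 51.67 km/s.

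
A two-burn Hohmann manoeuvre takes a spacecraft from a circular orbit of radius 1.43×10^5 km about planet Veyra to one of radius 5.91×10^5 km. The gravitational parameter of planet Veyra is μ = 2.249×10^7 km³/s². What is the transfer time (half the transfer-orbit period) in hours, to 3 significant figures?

The Hohmann ellipse has a_t = (r₁ + r₂)/2 = 3.670×10^5 km.
By Kepler's third law the transfer-orbit period is T = 2π√(a_t³/μ), so t = T/2 = 1.473×10^5 s.
Converting: 1.473×10^5 s ÷ 3600 s/hour = 40.9 hours.

t = 40.9 hours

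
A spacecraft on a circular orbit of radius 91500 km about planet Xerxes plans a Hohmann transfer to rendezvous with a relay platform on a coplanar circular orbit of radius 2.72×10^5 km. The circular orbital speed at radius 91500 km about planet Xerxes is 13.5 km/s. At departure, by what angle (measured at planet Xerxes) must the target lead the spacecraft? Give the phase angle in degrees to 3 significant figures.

From the circular-orbit relation v² = μ/r at r = 91500 km: μ = v²r = (13.5)² × 91500 = 1.66759×10^7 km³/s².
Transfer-ellipse semi-major axis a_t = (r₁ + r₂)/2 = (91500 + 2.720×10^5)/2 = 1.8175×10^5 km.
Transfer time t = π√(a_t³/μ) = 59610 s.
The target's mean motion on its circular orbit is ω₂ = √(μ/r₂³) = 2.879×10^-5 rad/s.
Angle swept by the target during transfer: ω₂·t = 1.716 rad = 98.32°.
The spacecraft traverses 180° on the transfer ellipse, so the target must lead by 180° − 98.32° = 81.7°.

φ = 81.7°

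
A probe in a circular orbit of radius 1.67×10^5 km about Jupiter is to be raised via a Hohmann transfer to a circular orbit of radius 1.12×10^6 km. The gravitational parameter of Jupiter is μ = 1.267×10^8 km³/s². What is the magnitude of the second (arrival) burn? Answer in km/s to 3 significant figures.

Transfer-ellipse semi-major axis a_t = (r₁ + r₂)/2 = (1.670×10^5 + 1.120×10^6)/2 = 6.435×10^5 km.
Circular speed at r = 1.120×10^6 km: v_c = √(μ/r) = 10.636 km/s.
Vis-viva on the transfer ellipse at r = 1.120×10^6 km gives v_t = √[μ(2/r − 1/a_t)] = 5.4183 km/s.
Δv₂ = |v_t − v_c| = |5.4183 − 10.636| = 5.218 km/s.

Δv₂ = 5.22 km/s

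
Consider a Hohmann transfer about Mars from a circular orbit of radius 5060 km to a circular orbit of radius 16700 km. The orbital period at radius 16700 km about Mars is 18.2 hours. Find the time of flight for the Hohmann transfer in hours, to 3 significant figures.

From Kepler's third law T² = 4π²r³/μ at r = 16700 km, T = 18.2 hours = 18.2 × 3600 s = 65520 s: μ = 4π²r³/T² = 42831.3 km³/s².
Transfer-ellipse semi-major axis a_t = (r₁ + r₂)/2 = (5060 + 16700)/2 = 10880 km.
Transfer time t = π√(a_t³/μ) = π√((10880)³ / 42831.3) = 17230 s.
Converting: 17230 s ÷ 3600 s/hour = 4.79 hours.

t = 4.79 hours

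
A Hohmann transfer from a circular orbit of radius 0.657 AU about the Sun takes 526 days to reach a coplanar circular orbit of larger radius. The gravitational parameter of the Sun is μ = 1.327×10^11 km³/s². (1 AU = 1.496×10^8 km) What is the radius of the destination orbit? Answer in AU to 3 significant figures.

In km: r₁ = 0.657 × 1.496×10^8 = 9.82872×10^7 km.
Transfer time t = 526 days = 4.54464×10^7 s, and t = π√(a_t³/μ).
So a_t = (μ t²/π²)^(1/3) = (1.327×10^11 × (4.54464×10^7)² / π²)^(1/3) = 3.0282×10^8 km.
Since a_t = (r₁ + r₂)/2, r₂ = 2a_t − r₁ = 2×3.0282×10^8 − 9.82872×10^7 = 5.073528×10^8 km.
In AU: r₂ = 5.073528×10^8 / 1.496×10^8 = 3.39 AU.

r₂ = 3.39 AU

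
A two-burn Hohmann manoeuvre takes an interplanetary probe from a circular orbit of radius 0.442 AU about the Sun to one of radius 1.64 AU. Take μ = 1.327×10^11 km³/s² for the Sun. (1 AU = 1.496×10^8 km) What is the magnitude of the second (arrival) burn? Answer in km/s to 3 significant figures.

In km: r₁ = 0.442 × 1.496×10^8 = 6.61232×10^7 km; r₂ = 1.64 × 1.496×10^8 = 2.45344×10^8 km.
The Hohmann ellipse has a_t = (r₁ + r₂)/2 = 1.557336×10^8 km.
On the circular orbit at r = 2.45344×10^8 km, v_c = √(μ/r) = 23.25668 km/s.
Vis-viva on the transfer ellipse at r = 2.45344×10^8 km gives v_t = √[μ(2/r − 1/a_t)] = 15.15422 km/s.
Δv₂ = |v_t − v_c| = |15.15422 − 23.25668| = 8.102 km/s.

Δv₂ = 8.10 km/s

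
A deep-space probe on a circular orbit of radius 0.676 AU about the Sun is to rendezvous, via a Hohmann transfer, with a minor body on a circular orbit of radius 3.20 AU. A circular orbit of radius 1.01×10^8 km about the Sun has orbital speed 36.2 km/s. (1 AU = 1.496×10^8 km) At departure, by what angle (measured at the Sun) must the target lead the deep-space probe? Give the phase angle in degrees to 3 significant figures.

φ = 95.2°

From the circular-orbit relation v² = μ/r at r = 1.01×10^8 km: μ = v²r = (36.2)² × 1.01×10^8 = 1.32354×10^11 km³/s².
In km: r₁ = 0.676 × 1.496×10^8 = 1.011296×10^8 km; r₂ = 3.20 × 1.496×10^8 = 4.7872×10^8 km.
The Hohmann ellipse has a_t = (r₁ + r₂)/2 = 2.899248×10^8 km.
The half-period of the transfer ellipse is t = π√(a_t³/μ) = 4.26293×10^7 s.
Target angular speed ω₂ = √(μ/r₂³) = 3.47334×10^-8 rad/s.
Angle swept by the target during transfer: ω₂·t = 1.4807 rad = 84.84°.
Arrival is 180° from departure on the ellipse, so φ = 180° − 84.84° = 95.2°.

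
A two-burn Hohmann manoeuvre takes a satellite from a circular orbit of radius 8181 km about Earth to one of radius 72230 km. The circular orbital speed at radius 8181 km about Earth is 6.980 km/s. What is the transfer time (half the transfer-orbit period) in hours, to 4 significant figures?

t = 11.14 hours

From the circular-orbit relation v² = μ/r at r = 8181 km: μ = v²r = (6.980)² × 8181 = 3.98582×10^5 km³/s².
Transfer-ellipse semi-major axis a_t = (r₁ + r₂)/2 = (8181 + 72230)/2 = 40205.5 km.
Half the transfer-orbit period gives t = π√(a_t³/μ) = 40120 s.
Converting: 40120 s ÷ 3600 s/hour = 11.14 hours.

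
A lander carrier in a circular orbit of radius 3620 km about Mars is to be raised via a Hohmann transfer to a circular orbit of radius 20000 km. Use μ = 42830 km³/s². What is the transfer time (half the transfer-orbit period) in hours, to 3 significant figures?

t = 5.41 hours

Transfer-ellipse semi-major axis a_t = (r₁ + r₂)/2 = (3620 + 20000)/2 = 11810 km.
Half the transfer-orbit period gives t = π√(a_t³/μ) = 19480 s.
Converting: 19480 s ÷ 3600 s/hour = 5.41 hours.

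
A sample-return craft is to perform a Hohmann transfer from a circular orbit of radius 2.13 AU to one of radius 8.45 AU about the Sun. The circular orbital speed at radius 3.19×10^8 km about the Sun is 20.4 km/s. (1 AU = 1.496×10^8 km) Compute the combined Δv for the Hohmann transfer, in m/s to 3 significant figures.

From the circular-orbit relation v² = μ/r at r = 3.19×10^8 km: μ = v²r = (20.4)² × 3.19×10^8 = 1.32755×10^11 km³/s².
In km: r₁ = 2.13 × 1.496×10^8 = 3.18648×10^8 km; r₂ = 8.45 × 1.496×10^8 = 1.26412×10^9 km.
Semi-major axis of the transfer orbit: a_t = (3.18648×10^8 + 1.26412×10^9)/2 = 7.91384×10^8 km.
Circular speed at r₁: v₁ = √(μ/r₁) = √(1.32755×10^11/3.18648×10^8) = 20.411 km/s.
On the transfer ellipse at r₁, v² = μ(2/r − 1/a) gives v_p = √[μ(2/r₁ − 1/a_t)] = 25.797 km/s.
First burn Δv₁ = |v_p − v₁| = 5.386 km/s.
Circular speed at r₂: v₂ = √(μ/r₂) = 10.248 km/s.
Transfer-orbit speed at r₂: v_a = √[μ(2/r₂ − 1/a_t)] = 6.5027 km/s.
Second burn Δv₂ = |v₂ − v_a| = 3.745 km/s.
Δv = Δv₁ + Δv₂ = 5.386 + 3.745 = 9.131 km/s.

Δv = 9130 m/s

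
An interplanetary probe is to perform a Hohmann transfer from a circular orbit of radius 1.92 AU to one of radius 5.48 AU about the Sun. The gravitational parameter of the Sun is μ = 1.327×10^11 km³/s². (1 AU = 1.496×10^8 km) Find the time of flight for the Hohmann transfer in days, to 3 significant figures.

t = 1300 days

In km: r₁ = 1.92 × 1.496×10^8 = 2.87232×10^8 km; r₂ = 5.48 × 1.496×10^8 = 8.19808×10^8 km.
Transfer-ellipse semi-major axis a_t = (r₁ + r₂)/2 = (2.87232×10^8 + 8.19808×10^8)/2 = 5.5352×10^8 km.
By Kepler's third law the transfer-orbit period is T = 2π√(a_t³/μ), so t = T/2 = 1.123×10^8 s.
Converting: 1.123×10^8 s ÷ 86400 s/day = 1300 days.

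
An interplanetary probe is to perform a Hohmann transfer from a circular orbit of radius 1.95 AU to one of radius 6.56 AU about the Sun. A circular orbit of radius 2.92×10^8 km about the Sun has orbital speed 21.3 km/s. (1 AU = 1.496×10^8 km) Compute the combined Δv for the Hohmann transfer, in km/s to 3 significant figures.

Δv = 8.90 km/s

From the circular-orbit relation v² = μ/r at r = 2.92×10^8 km: μ = v²r = (21.3)² × 2.92×10^8 = 1.32477×10^11 km³/s².
In km: r₁ = 1.95 × 1.496×10^8 = 2.9172×10^8 km; r₂ = 6.56 × 1.496×10^8 = 9.81376×10^8 km.
Transfer-ellipse semi-major axis a_t = (r₁ + r₂)/2 = (2.9172×10^8 + 9.81376×10^8)/2 = 6.36548×10^8 km.
At r₁ the circular-orbit speed is v₁ = √(μ/r₁) = 21.31 km/s.
On the transfer ellipse at r₁, vis-viva gives v_p = √[μ(2/r₁ − 1/a_t)] = 26.46 km/s.
First burn Δv₁ = |v_p − v₁| = 5.150 km/s.
Circular speed at r₂: v₂ = √(μ/r₂) = 11.6186 km/s.
Transfer-orbit speed at r₂: v_a = √[μ(2/r₂ − 1/a_t)] = 7.86540 km/s.
Second burn Δv₂ = |v₂ − v_a| = 3.753 km/s.
Total Δv = Δv₁ + Δv₂ = 8.903 km/s.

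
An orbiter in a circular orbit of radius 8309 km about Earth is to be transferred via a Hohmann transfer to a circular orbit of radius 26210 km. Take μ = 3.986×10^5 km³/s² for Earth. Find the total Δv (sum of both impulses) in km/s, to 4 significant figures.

The Hohmann ellipse has a_t = (r₁ + r₂)/2 = 17259.5 km.
Circular speed at r₁: v₁ = √(μ/r₁) = √(3.986×10^5/8309) = 6.926 km/s.
Transfer-orbit speed at r₁ (vis-viva): v_p = √[μ(2/r₁ − 1/a_t)] = 8.535 km/s.
First burn Δv₁ = |v_p − v₁| = 1.609 km/s.
Circular speed at r₂: v₂ = √(μ/r₂) = 3.900 km/s.
Transfer-orbit speed at r₂: v_a = √[μ(2/r₂ − 1/a_t)] = 2.706 km/s.
Second burn Δv₂ = |v₂ − v_a| = 1.194 km/s.
Total Δv = Δv₁ + Δv₂ = 2.803 km/s.

Δv = 2.803 km/s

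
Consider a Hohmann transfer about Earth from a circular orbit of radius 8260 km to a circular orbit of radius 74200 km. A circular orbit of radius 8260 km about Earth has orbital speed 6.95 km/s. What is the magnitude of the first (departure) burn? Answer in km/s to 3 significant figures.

Δv₁ = 2.37 km/s

From the circular-orbit relation v² = μ/r at r = 8260 km: μ = v²r = (6.95)² × 8260 = 3.98979×10^5 km³/s².
Transfer-ellipse semi-major axis a_t = (r₁ + r₂)/2 = (8260 + 74200)/2 = 41230 km.
Circular speed at r = 8260 km: v_c = √(μ/r) = 6.950 km/s.
Vis-viva on the transfer ellipse at r = 8260 km gives v_t = √[μ(2/r − 1/a_t)] = 9.324 km/s.
Δv₁ = |v_t − v_c| = |9.324 − 6.950| = 2.374 km/s.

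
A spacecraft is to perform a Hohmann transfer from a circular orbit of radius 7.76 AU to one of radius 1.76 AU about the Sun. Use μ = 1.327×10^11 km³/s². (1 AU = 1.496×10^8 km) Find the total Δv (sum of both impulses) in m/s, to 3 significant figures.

Δv = 10400 m/s

In km: r₁ = 7.76 × 1.496×10^8 = 1.160896×10^9 km; r₂ = 1.76 × 1.496×10^8 = 2.63296×10^8 km.
The Hohmann ellipse has a_t = (r₁ + r₂)/2 = 7.12096×10^8 km.
Circular speed at r₁: v₁ = √(μ/r₁) = √(1.327×10^11/1.160896×10^9) = 10.6915 km/s.
Transfer-orbit speed at r₁ (vis-viva): v_a = √[μ(2/r₁ − 1/a_t)] = 6.50117 km/s.
First burn Δv₁ = |v_a − v₁| = 4.190 km/s.
Circular speed at r₂: v₂ = √(μ/r₂) = 22.450 km/s.
Transfer-orbit speed at r₂: v_p = √[μ(2/r₂ − 1/a_t)] = 28.664 km/s.
Second burn Δv₂ = |v₂ − v_p| = 6.214 km/s.
Δv = Δv₁ + Δv₂ = 4.190 + 6.214 = 10.40 km/s.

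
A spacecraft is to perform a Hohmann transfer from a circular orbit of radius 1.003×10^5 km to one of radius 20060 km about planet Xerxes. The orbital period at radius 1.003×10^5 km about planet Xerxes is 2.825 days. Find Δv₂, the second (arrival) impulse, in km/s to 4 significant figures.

Δv₂ = 1.680 km/s

From Kepler's third law T² = 4π²r³/μ at r = 1.003×10^5 km, T = 2.825 days = 2.825 × 86400 s = 2.4408×10^5 s: μ = 4π²r³/T² = 6.68649×10^5 km³/s².
Transfer-ellipse semi-major axis a_t = (r₁ + r₂)/2 = (1.003×10^5 + 20060)/2 = 60180 km.
On the circular orbit at r = 20060 km, v_c = √(μ/r) = 5.773 km/s.
Transfer-orbit speed at the same r (vis-viva, a = a_t): v_t = √[μ(2/r − 1/a_t)] = 7.453 km/s.
Δv₂ = |v_t − v_c| = |7.453 − 5.773| = 1.680 km/s.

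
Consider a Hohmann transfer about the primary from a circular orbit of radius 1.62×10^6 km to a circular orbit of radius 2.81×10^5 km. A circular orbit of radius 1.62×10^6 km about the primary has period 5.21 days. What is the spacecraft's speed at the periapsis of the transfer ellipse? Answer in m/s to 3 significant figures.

From Kepler's third law T² = 4π²r³/μ at r = 1.62×10^6 km, T = 5.21 days = 5.21 × 86400 s = 4.50144×10^5 s: μ = 4π²r³/T² = 8.28327×10^8 km³/s².
The Hohmann ellipse has a_t = (r₁ + r₂)/2 = 9.505×10^5 km.
The periapsis of the transfer ellipse is at r = 2.810×10^5 km.
From the vis-viva equation, v = √[μ(2/r − 1/a_t)] = 70.88 km/s.

v = 70900 m/s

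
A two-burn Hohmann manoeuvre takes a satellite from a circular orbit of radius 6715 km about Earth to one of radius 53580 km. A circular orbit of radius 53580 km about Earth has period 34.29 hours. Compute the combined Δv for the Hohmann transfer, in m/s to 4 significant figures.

Δv = 4006 m/s

From Kepler's third law T² = 4π²r³/μ at r = 53580 km, T = 34.29 hours = 34.29 × 3600 s = 1.23444×10^5 s: μ = 4π²r³/T² = 3.98500×10^5 km³/s².
Semi-major axis of the transfer orbit: a_t = (6715 + 53580)/2 = 30147.5 km.
At r₁ the circular-orbit speed is v₁ = √(μ/r₁) = 7.704 km/s.
On the transfer ellipse at r₁, vis-viva gives v_p = √[μ(2/r₁ − 1/a_t)] = 10.27 km/s.
First burn Δv₁ = |v_p − v₁| = 2.566 km/s.
Circular speed at r₂: v₂ = √(μ/r₂) = 2.727 km/s.
Transfer-orbit speed at r₂: v_a = √[μ(2/r₂ − 1/a_t)] = 1.287 km/s.
Second burn Δv₂ = |v₂ − v_a| = 1.440 km/s.
Total Δv = Δv₁ + Δv₂ = 4.006 km/s.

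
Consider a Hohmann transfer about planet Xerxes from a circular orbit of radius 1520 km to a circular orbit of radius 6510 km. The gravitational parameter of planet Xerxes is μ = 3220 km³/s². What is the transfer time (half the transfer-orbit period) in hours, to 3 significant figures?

t = 3.91 hours

Semi-major axis of the transfer orbit: a_t = (1520 + 6510)/2 = 4015 km.
Half the transfer-orbit period gives t = π√(a_t³/μ) = 14080 s.
Converting: 14080 s ÷ 3600 s/hour = 3.91 hours.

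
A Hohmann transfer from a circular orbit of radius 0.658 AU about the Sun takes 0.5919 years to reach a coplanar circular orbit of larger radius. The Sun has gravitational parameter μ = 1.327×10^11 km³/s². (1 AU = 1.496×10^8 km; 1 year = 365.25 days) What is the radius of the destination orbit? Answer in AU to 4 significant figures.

In km: r₁ = 0.658 × 1.496×10^8 = 9.84368×10^7 km.
Transfer time t = 0.5919 years × 365.25 × 86400 s = 1.867894344×10^7 s, and t = π√(a_t³/μ).
So a_t = (μ t²/π²)^(1/3) = (1.327×10^11 × (1.867894344×10^7)² / π²)^(1/3) = 1.6740×10^8 km.
Since a_t = (r₁ + r₂)/2, r₂ = 2a_t − r₁ = 2×1.6740×10^8 − 9.84368×10^7 = 2.363632×10^8 km.
In AU: r₂ = 2.363632×10^8 / 1.496×10^8 = 1.580 AU.

r₂ = 1.580 AU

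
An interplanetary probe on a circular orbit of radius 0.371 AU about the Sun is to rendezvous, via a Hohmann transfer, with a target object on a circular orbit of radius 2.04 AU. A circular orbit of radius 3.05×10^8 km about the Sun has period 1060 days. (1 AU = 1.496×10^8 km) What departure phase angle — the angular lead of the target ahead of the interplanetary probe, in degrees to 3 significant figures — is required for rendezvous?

φ = 98.2°

From Kepler's third law T² = 4π²r³/μ at r = 3.05×10^8 km, T = 1060 days = 1060 × 86400 s = 9.1584×10^7 s: μ = 4π²r³/T² = 1.33543×10^11 km³/s².
In km: r₁ = 0.371 × 1.496×10^8 = 5.55016×10^7 km; r₂ = 2.04 × 1.496×10^8 = 3.05184×10^8 km.
The Hohmann ellipse has a_t = (r₁ + r₂)/2 = 1.803428×10^8 km.
The half-period of the transfer ellipse is t = π√(a_t³/μ) = 2.0820×10^7 s.
Target angular speed ω₂ = √(μ/r₂³) = 6.8544×10^-8 rad/s.
Angle swept by the target during transfer: ω₂·t = 1.4271 rad = 81.77°.
The interplanetary probe traverses 180° on the transfer ellipse, so the target must lead by 180° − 81.77° = 98.2°.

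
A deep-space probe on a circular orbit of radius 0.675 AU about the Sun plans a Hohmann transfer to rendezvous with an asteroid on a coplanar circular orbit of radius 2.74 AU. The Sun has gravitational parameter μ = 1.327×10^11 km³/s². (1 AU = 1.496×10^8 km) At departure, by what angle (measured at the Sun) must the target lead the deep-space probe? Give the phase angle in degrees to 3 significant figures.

φ = 91.5°

In km: r₁ = 0.675 × 1.496×10^8 = 1.0098×10^8 km; r₂ = 2.74 × 1.496×10^8 = 4.09904×10^8 km.
Semi-major axis of the transfer orbit: a_t = (1.0098×10^8 + 4.09904×10^8)/2 = 2.55442×10^8 km.
Transfer time t = π√(a_t³/μ) = 3.520893×10^7 s.
The target's mean motion on its circular orbit is ω₂ = √(μ/r₂³) = 4.389471×10^-8 rad/s.
Angle swept by the target during transfer: ω₂·t = 1.545486 rad = 88.5498°.
Arrival is 180° from departure on the ellipse, so φ = 180° − 88.5498° = 91.5°.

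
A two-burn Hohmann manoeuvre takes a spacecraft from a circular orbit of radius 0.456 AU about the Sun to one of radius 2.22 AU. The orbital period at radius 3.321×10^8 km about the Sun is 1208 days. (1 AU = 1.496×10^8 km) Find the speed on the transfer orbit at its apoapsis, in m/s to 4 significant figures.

From Kepler's third law T² = 4π²r³/μ at r = 3.321×10^8 km, T = 1208 days = 1208 × 86400 s = 1.043712×10^8 s: μ = 4π²r³/T² = 1.32741×10^11 km³/s².
In km: r₁ = 0.456 × 1.496×10^8 = 6.82176×10^7 km; r₂ = 2.22 × 1.496×10^8 = 3.32112×10^8 km.
Semi-major axis of the transfer orbit: a_t = (6.82176×10^7 + 3.32112×10^8)/2 = 2.001648×10^8 km.
At apoapsis, r = 3.32112×10^8 km.
Applying v² = μ(2/r − 1/a_t): v = 11.67 km/s.

v = 11670 m/s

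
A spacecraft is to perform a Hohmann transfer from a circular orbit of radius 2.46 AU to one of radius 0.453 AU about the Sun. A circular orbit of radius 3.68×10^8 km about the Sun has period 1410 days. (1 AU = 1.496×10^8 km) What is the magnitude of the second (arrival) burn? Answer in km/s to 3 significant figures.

From Kepler's third law T² = 4π²r³/μ at r = 3.68×10^8 km, T = 1410 days = 1410 × 86400 s = 1.21824×10^8 s: μ = 4π²r³/T² = 1.32568×10^11 km³/s².
In km: r₁ = 2.46 × 1.496×10^8 = 3.68016×10^8 km; r₂ = 0.453 × 1.496×10^8 = 6.77688×10^7 km.
The Hohmann ellipse has a_t = (r₁ + r₂)/2 = 2.178924×10^8 km.
On the circular orbit at r = 6.77688×10^7 km, v_c = √(μ/r) = 44.23 km/s.
Transfer-orbit speed at the same r (vis-viva, a = a_t): v_t = √[μ(2/r − 1/a_t)] = 57.48 km/s.
Δv₂ = |v_t − v_c| = |57.48 − 44.23| = 13.25 km/s.

Δv₂ = 13.3 km/s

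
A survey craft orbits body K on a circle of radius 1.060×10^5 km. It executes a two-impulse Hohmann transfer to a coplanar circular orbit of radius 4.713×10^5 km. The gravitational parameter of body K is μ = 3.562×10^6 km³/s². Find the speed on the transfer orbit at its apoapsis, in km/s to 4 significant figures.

v = 1.666 km/s

Semi-major axis of the transfer orbit: a_t = (1.060×10^5 + 4.713×10^5)/2 = 2.8865×10^5 km.
The apoapsis of the transfer ellipse is at r = 4.713×10^5 km.
Vis-viva: v = √[μ(2/r − 1/a_t)] = √[3.562×10^6 × (2/4.713×10^5 − 1/2.8865×10^5)] = 1.666 km/s.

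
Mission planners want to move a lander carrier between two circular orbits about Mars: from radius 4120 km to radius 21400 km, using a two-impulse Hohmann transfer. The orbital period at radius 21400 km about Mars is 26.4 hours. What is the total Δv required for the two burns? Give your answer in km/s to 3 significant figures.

Δv = 1.56 km/s

From Kepler's third law T² = 4π²r³/μ at r = 21400 km, T = 26.4 hours = 26.4 × 3600 s = 95040 s: μ = 4π²r³/T² = 42834.0 km³/s².
Transfer-ellipse semi-major axis a_t = (r₁ + r₂)/2 = (4120 + 21400)/2 = 12760 km.
Circular speed at r₁: v₁ = √(μ/r₁) = √(42834.0/4120) = 3.2244 km/s.
On the transfer ellipse at r₁, v² = μ(2/r − 1/a) gives v_p = √[μ(2/r₁ − 1/a_t)] = 4.1757 km/s.
First burn Δv₁ = |v_p − v₁| = 0.9513 km/s.
At r₂, v₂ = √(μ/r₂) = 1.4148 km/s.
Transfer-orbit speed at r₂: v_a = √[μ(2/r₂ − 1/a_t)] = 0.80392 km/s.
Second burn Δv₂ = |v₂ − v_a| = 0.6109 km/s.
Δv = Δv₁ + Δv₂ = 0.9513 + 0.6109 = 1.562 km/s.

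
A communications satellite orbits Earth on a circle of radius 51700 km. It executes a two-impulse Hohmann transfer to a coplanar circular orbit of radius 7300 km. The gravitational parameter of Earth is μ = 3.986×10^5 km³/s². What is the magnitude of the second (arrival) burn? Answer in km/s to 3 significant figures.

The Hohmann ellipse has a_t = (r₁ + r₂)/2 = 29500 km.
On the circular orbit at r = 7300 km, v_c = √(μ/r) = 7.389 km/s.
Vis-viva on the transfer ellipse at r = 7300 km gives v_t = √[μ(2/r − 1/a_t)] = 9.782 km/s.
Δv₂ = |v_t − v_c| = |9.782 − 7.389| = 2.393 km/s.

Δv₂ = 2.39 km/s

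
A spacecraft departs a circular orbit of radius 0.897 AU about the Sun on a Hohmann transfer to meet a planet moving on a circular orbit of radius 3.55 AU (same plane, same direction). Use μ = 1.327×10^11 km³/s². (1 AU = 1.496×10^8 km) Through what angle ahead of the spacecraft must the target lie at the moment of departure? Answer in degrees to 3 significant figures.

In km: r₁ = 0.897 × 1.496×10^8 = 1.341912×10^8 km; r₂ = 3.55 × 1.496×10^8 = 5.3108×10^8 km.
The Hohmann ellipse has a_t = (r₁ + r₂)/2 = 3.326356×10^8 km.
Transfer time t = π√(a_t³/μ) = 5.23200×10^7 s.
The target's mean motion on its circular orbit is ω₂ = √(μ/r₂³) = 2.97643×10^-8 rad/s.
Angle swept by the target during transfer: ω₂·t = 1.55727 rad = 89.22°.
Arrival is 180° from departure on the ellipse, so φ = 180° − 89.22° = 90.8°.

φ = 90.8°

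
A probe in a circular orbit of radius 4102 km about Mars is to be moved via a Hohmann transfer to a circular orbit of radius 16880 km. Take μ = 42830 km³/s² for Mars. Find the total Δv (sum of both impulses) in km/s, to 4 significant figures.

Δv = 1.464 km/s

Transfer-ellipse semi-major axis a_t = (r₁ + r₂)/2 = (4102 + 16880)/2 = 10491 km.
At r₁ the circular-orbit speed is v₁ = √(μ/r₁) = 3.2313 km/s.
On the transfer ellipse at r₁, vis-viva gives v_p = √[μ(2/r₁ − 1/a_t)] = 4.0988 km/s.
First burn Δv₁ = |v_p − v₁| = 0.8675 km/s.
Circular speed at r₂: v₂ = √(μ/r₂) = 1.5929 km/s.
Transfer-orbit speed at r₂: v_a = √[μ(2/r₂ − 1/a_t)] = 0.99604 km/s.
Second burn Δv₂ = |v₂ − v_a| = 0.5969 km/s.
Total Δv = Δv₁ + Δv₂ = 1.464 km/s.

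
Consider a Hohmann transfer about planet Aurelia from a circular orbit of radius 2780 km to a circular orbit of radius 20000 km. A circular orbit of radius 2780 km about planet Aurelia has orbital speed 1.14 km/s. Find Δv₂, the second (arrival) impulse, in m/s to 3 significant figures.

Δv₂ = 215 m/s

From the circular-orbit relation v² = μ/r at r = 2780 km: μ = v²r = (1.14)² × 2780 = 3612.89 km³/s².
Semi-major axis of the transfer orbit: a_t = (2780 + 20000)/2 = 11390 km.
On the circular orbit at r = 20000 km, v_c = √(μ/r) = 0.4250 km/s.
Transfer-orbit speed at the same r (vis-viva, a = a_t): v_t = √[μ(2/r − 1/a_t)] = 0.2100 km/s.
Δv₂ = |v_t − v_c| = |0.2100 − 0.4250| = 0.2150 km/s.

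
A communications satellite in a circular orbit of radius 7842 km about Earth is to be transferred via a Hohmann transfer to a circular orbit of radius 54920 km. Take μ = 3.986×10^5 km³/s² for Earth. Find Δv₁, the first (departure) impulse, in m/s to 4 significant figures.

Δv₁ = 2302 m/s

The Hohmann ellipse has a_t = (r₁ + r₂)/2 = 31381 km.
On the circular orbit at r = 7842 km, v_c = √(μ/r) = 7.1294 km/s.
Transfer-orbit speed at the same r (vis-viva, a = a_t): v_t = √[μ(2/r − 1/a_t)] = 9.4316 km/s.
Δv₁ = |v_t − v_c| = |9.4316 − 7.1294| = 2.302 km/s.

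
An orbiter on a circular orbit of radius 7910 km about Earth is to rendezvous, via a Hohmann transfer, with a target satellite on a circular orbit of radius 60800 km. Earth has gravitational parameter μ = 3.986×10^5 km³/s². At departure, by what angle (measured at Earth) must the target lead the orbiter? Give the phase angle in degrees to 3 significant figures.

φ = 104°

The Hohmann ellipse has a_t = (r₁ + r₂)/2 = 34355 km.
Transfer time t = π√(a_t³/μ) = 31685.9 s.
The target's mean motion on its circular orbit is ω₂ = √(μ/r₂³) = 4.21127×10^-5 rad/s.
Angle swept by the target during transfer: ω₂·t = 1.33438 rad = 76.45°.
The orbiter traverses 180° on the transfer ellipse, so the target must lead by 180° − 76.45° = 104°.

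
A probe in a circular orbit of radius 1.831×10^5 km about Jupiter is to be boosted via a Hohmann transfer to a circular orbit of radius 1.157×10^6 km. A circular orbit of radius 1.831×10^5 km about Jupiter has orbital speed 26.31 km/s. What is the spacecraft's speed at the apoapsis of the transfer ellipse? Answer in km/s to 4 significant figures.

From the circular-orbit relation v² = μ/r at r = 1.831×10^5 km: μ = v²r = (26.31)² × 1.831×10^5 = 1.26745×10^8 km³/s².
Transfer-ellipse semi-major axis a_t = (r₁ + r₂)/2 = (1.831×10^5 + 1.157×10^6)/2 = 6.7005×10^5 km.
The apoapsis of the transfer ellipse is at r = 1.157×10^6 km.
From the vis-viva equation, v = √[μ(2/r − 1/a_t)] = 5.471 km/s.

v = 5.471 km/s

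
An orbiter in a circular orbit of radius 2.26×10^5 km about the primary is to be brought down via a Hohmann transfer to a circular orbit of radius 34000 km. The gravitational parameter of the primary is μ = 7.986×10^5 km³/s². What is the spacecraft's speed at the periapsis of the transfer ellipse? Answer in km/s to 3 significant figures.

The Hohmann ellipse has a_t = (r₁ + r₂)/2 = 1.300×10^5 km.
At periapsis, r = 34000 km.
From the vis-viva equation, v = √[μ(2/r − 1/a_t)] = 6.390 km/s.

v = 6.39 km/s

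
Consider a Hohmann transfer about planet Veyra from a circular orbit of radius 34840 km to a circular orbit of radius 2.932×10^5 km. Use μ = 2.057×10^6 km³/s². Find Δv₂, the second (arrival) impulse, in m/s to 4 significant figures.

The Hohmann ellipse has a_t = (r₁ + r₂)/2 = 1.6402×10^5 km.
Circular speed at r = 2.932×10^5 km: v_c = √(μ/r) = 2.649 km/s.
Vis-viva on the transfer ellipse at r = 2.932×10^5 km gives v_t = √[μ(2/r − 1/a_t)] = 1.221 km/s.
Δv₂ = |v_t − v_c| = |1.221 − 2.649| = 1.428 km/s.

Δv₂ = 1428 m/s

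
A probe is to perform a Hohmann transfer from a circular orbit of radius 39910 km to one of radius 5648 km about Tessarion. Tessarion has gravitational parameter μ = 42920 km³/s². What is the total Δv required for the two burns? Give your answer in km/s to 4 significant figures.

Δv = 1.413 km/s

The Hohmann ellipse has a_t = (r₁ + r₂)/2 = 22779 km.
Circular speed at r₁: v₁ = √(μ/r₁) = √(42920/39910) = 1.037 km/s.
On the transfer ellipse at r₁, vis-viva equation gives v_a = √[μ(2/r₁ − 1/a_t)] = 0.5164 km/s.
First burn Δv₁ = |v_a − v₁| = 0.5206 km/s.
Circular speed at r₂: v₂ = √(μ/r₂) = 2.7567 km/s.
Transfer-orbit speed at r₂: v_p = √[μ(2/r₂ − 1/a_t)] = 3.6489 km/s.
Second burn Δv₂ = |v₂ − v_p| = 0.8922 km/s.
Δv = Δv₁ + Δv₂ = 0.5206 + 0.8922 = 1.413 km/s.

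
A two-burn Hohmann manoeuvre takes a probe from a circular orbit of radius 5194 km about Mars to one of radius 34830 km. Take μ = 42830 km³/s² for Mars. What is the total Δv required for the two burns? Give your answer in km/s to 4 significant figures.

Δv = 1.461 km/s

Transfer-ellipse semi-major axis a_t = (r₁ + r₂)/2 = (5194 + 34830)/2 = 20012 km.
At r₁ the circular-orbit speed is v₁ = √(μ/r₁) = 2.8716 km/s.
On the transfer ellipse at r₁, v² = μ(2/r − 1/a) gives v_p = √[μ(2/r₁ − 1/a_t)] = 3.7884 km/s.
First burn Δv₁ = |v_p − v₁| = 0.9168 km/s.
At r₂, v₂ = √(μ/r₂) = 1.1089 km/s.
Transfer-orbit speed at r₂: v_a = √[μ(2/r₂ − 1/a_t)] = 0.56494 km/s.
Second burn Δv₂ = |v₂ − v_a| = 0.5440 km/s.
Δv = Δv₁ + Δv₂ = 0.9168 + 0.5440 = 1.461 km/s.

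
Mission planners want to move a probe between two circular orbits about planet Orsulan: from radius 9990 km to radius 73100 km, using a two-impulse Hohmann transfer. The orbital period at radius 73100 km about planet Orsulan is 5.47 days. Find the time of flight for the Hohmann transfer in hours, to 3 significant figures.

t = 28.1 hours

From Kepler's third law T² = 4π²r³/μ at r = 73100 km, T = 5.47 days = 5.47 × 86400 s = 4.72608×10^5 s: μ = 4π²r³/T² = 69041.4 km³/s².
Transfer-ellipse semi-major axis a_t = (r₁ + r₂)/2 = (9990 + 73100)/2 = 41545 km.
Half the transfer-orbit period gives t = π√(a_t³/μ) = 1.012×10^5 s.
Converting: 1.012×10^5 s ÷ 3600 s/hour = 28.1 hours.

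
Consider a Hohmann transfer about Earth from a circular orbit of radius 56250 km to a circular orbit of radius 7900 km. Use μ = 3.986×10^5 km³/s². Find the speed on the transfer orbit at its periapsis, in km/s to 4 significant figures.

Semi-major axis of the transfer orbit: a_t = (56250 + 7900)/2 = 32075 km.
At periapsis, r = 7900 km.
From the vis-viva equation, v = √[μ(2/r − 1/a_t)] = 9.407 km/s.

v = 9.407 km/s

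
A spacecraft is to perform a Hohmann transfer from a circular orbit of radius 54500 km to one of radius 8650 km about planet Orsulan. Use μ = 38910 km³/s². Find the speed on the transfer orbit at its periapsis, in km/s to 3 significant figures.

Semi-major axis of the transfer orbit: a_t = (54500 + 8650)/2 = 31575 km.
The periapsis of the transfer ellipse is at r = 8650 km.
Applying v² = μ(2/r − 1/a_t): v = 2.786 km/s.

v = 2.79 km/s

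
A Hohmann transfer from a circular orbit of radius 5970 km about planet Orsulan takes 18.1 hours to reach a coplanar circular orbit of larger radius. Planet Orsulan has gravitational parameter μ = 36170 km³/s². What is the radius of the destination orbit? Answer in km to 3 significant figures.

r₂ = 44000 km

Transfer time t = 18.1 hours = 65160 s, and t = π√(a_t³/μ).
So a_t = (μ t²/π²)^(1/3) = (36170 × (65160)² / π²)^(1/3) = 24965 km.
Since a_t = (r₁ + r₂)/2, r₂ = 2a_t − r₁ = 2×24965 − 5970 = 43960 km.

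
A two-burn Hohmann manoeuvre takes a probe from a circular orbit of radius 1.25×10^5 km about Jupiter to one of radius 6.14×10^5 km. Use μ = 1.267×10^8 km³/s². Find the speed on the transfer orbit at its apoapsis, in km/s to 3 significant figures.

v = 8.36 km/s

Transfer-ellipse semi-major axis a_t = (r₁ + r₂)/2 = (1.250×10^5 + 6.140×10^5)/2 = 3.695×10^5 km.
At apoapsis, r = 6.140×10^5 km.
Vis-viva: v = √[μ(2/r − 1/a_t)] = √[1.267×10^8 × (2/6.140×10^5 − 1/3.695×10^5)] = 8.355 km/s.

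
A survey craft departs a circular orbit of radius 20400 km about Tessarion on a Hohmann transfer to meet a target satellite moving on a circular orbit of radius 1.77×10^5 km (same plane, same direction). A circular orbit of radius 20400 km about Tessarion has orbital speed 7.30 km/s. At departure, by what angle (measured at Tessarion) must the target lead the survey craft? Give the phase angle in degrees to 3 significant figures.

From the circular-orbit relation v² = μ/r at r = 20400 km: μ = v²r = (7.30)² × 20400 = 1.08712×10^6 km³/s².
The Hohmann ellipse has a_t = (r₁ + r₂)/2 = 98700 km.
Transfer time t = π√(a_t³/μ) = 93430 s.
The target's mean motion on its circular orbit is ω₂ = √(μ/r₂³) = 1.4002×10^-5 rad/s.
Angle swept by the target during transfer: ω₂·t = 1.3082 rad = 74.95°.
Arrival is 180° from departure on the ellipse, so φ = 180° − 74.95° = 105°.

φ = 105°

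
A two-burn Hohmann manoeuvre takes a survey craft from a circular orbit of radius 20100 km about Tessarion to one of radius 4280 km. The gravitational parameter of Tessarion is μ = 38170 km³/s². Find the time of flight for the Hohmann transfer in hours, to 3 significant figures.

t = 6.01 hours

Semi-major axis of the transfer orbit: a_t = (20100 + 4280)/2 = 12190 km.
Transfer time t = π√(a_t³/μ) = π√((12190)³ / 38170) = 21640 s.
Converting: 21640 s ÷ 3600 s/hour = 6.01 hours.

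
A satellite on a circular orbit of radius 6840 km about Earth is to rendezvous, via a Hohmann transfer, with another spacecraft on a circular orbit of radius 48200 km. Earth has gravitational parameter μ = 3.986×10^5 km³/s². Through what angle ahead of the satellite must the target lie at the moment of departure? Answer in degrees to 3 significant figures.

φ = 102°

Transfer-ellipse semi-major axis a_t = (r₁ + r₂)/2 = (6840 + 48200)/2 = 27520 km.
Transfer time t = π√(a_t³/μ) = 22717.2 s.
Target angular speed ω₂ = √(μ/r₂³) = 5.96620×10^-5 rad/s.
Angle swept by the target during transfer: ω₂·t = 1.3554 rad = 77.66°.
The satellite traverses 180° on the transfer ellipse, so the target must lead by 180° − 77.66° = 102°.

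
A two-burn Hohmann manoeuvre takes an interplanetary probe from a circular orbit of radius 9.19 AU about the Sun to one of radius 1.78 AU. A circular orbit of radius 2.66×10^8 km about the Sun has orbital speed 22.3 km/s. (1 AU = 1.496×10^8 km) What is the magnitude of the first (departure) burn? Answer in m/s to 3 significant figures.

Δv₁ = 4220 m/s

From the circular-orbit relation v² = μ/r at r = 2.66×10^8 km: μ = v²r = (22.3)² × 2.66×10^8 = 1.32279×10^11 km³/s².
In km: r₁ = 9.19 × 1.496×10^8 = 1.374824×10^9 km; r₂ = 1.78 × 1.496×10^8 = 2.66288×10^8 km.
Semi-major axis of the transfer orbit: a_t = (1.374824×10^9 + 2.66288×10^8)/2 = 8.20556×10^8 km.
Circular speed at r = 1.374824×10^9 km: v_c = √(μ/r) = 9.809 km/s.
Vis-viva on the transfer ellipse at r = 1.374824×10^9 km gives v_t = √[μ(2/r − 1/a_t)] = 5.588 km/s.
Δv₁ = |v_t − v_c| = |5.588 − 9.809| = 4.221 km/s.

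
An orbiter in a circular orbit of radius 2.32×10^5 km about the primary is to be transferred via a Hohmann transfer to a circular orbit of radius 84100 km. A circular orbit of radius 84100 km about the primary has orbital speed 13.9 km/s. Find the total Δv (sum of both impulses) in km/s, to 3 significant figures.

Δv = 5.20 km/s

From the circular-orbit relation v² = μ/r at r = 84100 km: μ = v²r = (13.9)² × 84100 = 1.62490×10^7 km³/s².
The Hohmann ellipse has a_t = (r₁ + r₂)/2 = 1.5805×10^5 km.
Circular speed at r₁: v₁ = √(μ/r₁) = √(1.62490×10^7/2.320×10^5) = 8.369 km/s.
Transfer-orbit speed at r₁ (vis-viva): v_a = √[μ(2/r₁ − 1/a_t)] = 6.105 km/s.
First burn Δv₁ = |v_a − v₁| = 2.264 km/s.
Circular speed at r₂: v₂ = √(μ/r₂) = 13.900 km/s.
Transfer-orbit speed at r₂: v_p = √[μ(2/r₂ − 1/a_t)] = 16.841 km/s.
Second burn Δv₂ = |v₂ − v_p| = 2.941 km/s.
Total Δv = Δv₁ + Δv₂ = 5.205 km/s.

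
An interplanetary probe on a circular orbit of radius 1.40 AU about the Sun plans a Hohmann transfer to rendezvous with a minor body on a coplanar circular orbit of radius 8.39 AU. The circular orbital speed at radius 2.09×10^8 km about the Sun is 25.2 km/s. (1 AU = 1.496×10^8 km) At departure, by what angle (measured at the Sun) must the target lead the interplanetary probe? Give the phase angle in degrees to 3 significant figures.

From the circular-orbit relation v² = μ/r at r = 2.09×10^8 km: μ = v²r = (25.2)² × 2.09×10^8 = 1.32723×10^11 km³/s².
In km: r₁ = 1.40 × 1.496×10^8 = 2.0944×10^8 km; r₂ = 8.39 × 1.496×10^8 = 1.255144×10^9 km.
Transfer-ellipse semi-major axis a_t = (r₁ + r₂)/2 = (2.0944×10^8 + 1.255144×10^9)/2 = 7.32292×10^8 km.
The half-period of the transfer ellipse is t = π√(a_t³/μ) = 1.708845×10^8 s.
Target angular speed ω₂ = √(μ/r₂³) = 8.192819×10^-9 rad/s.
Angle swept by the target during transfer: ω₂·t = 1.40003 rad = 80.22°.
The interplanetary probe traverses 180° on the transfer ellipse, so the target must lead by 180° − 80.22° = 99.8°.

φ = 99.8°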